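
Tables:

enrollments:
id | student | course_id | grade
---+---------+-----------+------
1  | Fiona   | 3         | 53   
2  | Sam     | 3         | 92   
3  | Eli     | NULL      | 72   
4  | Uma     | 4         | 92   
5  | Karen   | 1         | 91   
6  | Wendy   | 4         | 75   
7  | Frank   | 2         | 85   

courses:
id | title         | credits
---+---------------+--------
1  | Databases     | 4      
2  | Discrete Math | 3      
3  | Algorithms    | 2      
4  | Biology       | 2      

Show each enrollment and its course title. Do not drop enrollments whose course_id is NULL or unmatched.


LEFT JOIN keeps every row from enrollments (the left table); where course_id has no match in courses, the course columns become NULL. Walk through each enrollment:
  - enrollment 1 (Fiona): course_id=3 -> matches Algorithms
  - enrollment 2 (Sam): course_id=3 -> matches Algorithms
  - enrollment 3 (Eli): course_id=NULL, no match -> kept with NULL
  - enrollment 4 (Uma): course_id=4 -> matches Biology
  - enrollment 5 (Karen): course_id=1 -> matches Databases
  - enrollment 6 (Wendy): course_id=4 -> matches Biology
  - enrollment 7 (Frank): course_id=2 -> matches Discrete Math
All 7 rows appear; 1 has NULL course.

SQL:
SELECT a.student, b.title AS course
FROM enrollments a
LEFT JOIN courses b ON a.course_id = b.id

Result:
student | course       
--------+--------------
Fiona   | Algorithms   
Sam     | Algorithms   
Eli     | NULL         
Uma     | Biology      
Karen   | Databases    
Wendy   | Biology      
Frank   | Discrete Math


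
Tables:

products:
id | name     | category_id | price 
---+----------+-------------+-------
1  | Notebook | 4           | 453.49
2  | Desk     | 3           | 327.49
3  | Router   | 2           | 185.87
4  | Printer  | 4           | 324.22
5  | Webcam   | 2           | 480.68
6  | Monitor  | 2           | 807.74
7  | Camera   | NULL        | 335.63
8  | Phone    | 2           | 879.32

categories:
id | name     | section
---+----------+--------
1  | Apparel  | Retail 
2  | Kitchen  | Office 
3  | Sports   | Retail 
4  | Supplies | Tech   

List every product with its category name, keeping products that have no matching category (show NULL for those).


LEFT JOIN keeps every row from products (the left table); where category_id has no match in categories, the category columns become NULL. Walk through each product:
  - product 1 (Notebook): category_id=4 -> matches Supplies
  - product 2 (Desk): category_id=3 -> matches Sports
  - product 3 (Router): category_id=2 -> matches Kitchen
  - product 4 (Printer): category_id=4 -> matches Supplies
  - product 5 (Webcam): category_id=2 -> matches Kitchen
  - product 6 (Monitor): category_id=2 -> matches Kitchen
  - product 7 (Camera): category_id=NULL, no match -> kept with NULL
  - product 8 (Phone): category_id=2 -> matches Kitchen
All 8 rows appear; 1 has NULL category.

SQL:
SELECT a.name, b.name AS category
FROM products a
LEFT JOIN categories b ON a.category_id = b.id

Result:
name     | category
---------+---------
Notebook | Supplies
Desk     | Sports  
Router   | Kitchen 
Printer  | Supplies
Webcam   | Kitchen 
Monitor  | Kitchen 
Camera   | NULL    
Phone    | Kitchen 


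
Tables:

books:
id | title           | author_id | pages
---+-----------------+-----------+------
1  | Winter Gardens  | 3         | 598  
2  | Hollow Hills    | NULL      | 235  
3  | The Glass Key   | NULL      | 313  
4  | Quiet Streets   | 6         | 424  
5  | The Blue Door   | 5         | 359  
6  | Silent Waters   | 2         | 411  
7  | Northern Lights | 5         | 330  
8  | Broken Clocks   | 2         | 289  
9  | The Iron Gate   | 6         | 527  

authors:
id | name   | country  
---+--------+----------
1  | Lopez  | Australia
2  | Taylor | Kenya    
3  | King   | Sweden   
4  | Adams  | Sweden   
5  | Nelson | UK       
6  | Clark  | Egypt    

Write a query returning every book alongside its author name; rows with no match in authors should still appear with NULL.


LEFT JOIN keeps every row from books (the left table); where author_id has no match in authors, the author columns become NULL. Walk through each book:
  - book 1 (Winter Gardens): author_id=3 -> matches King
  - book 2 (Hollow Hills): author_id=NULL, no match -> kept with NULL
  - book 3 (The Glass Key): author_id=NULL, no match -> kept with NULL
  - book 4 (Quiet Streets): author_id=6 -> matches Clark
  - book 5 (The Blue Door): author_id=5 -> matches Nelson
  - book 6 (Silent Waters): author_id=2 -> matches Taylor
  - book 7 (Northern Lights): author_id=5 -> matches Nelson
  - book 8 (Broken Clocks): author_id=2 -> matches Taylor
  - book 9 (The Iron Gate): author_id=6 -> matches Clark
All 9 rows appear; 2 have NULL author.

SQL:
SELECT a.title, b.name AS author
FROM books a
LEFT JOIN authors b ON a.author_id = b.id

Result:
title           | author
----------------+-------
Winter Gardens  | King  
Hollow Hills    | NULL  
The Glass Key   | NULL  
Quiet Streets   | Clark 
The Blue Door   | Nelson
Silent Waters   | Taylor
Northern Lights | Nelson
Broken Clocks   | Taylor
The Iron Gate   | Clark 


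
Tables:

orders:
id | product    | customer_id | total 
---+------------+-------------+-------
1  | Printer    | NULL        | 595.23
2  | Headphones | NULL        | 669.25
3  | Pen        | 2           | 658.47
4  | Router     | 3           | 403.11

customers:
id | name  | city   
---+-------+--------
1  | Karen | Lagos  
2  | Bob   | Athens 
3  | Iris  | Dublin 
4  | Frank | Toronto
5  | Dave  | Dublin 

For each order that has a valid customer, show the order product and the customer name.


INNER JOIN keeps only orders rows whose customer_id matches an id in customers. Walk through each order:
  - order 1 (Printer): customer_id=NULL, no match -> dropped
  - order 2 (Headphones): customer_id=NULL, no match -> dropped
  - order 3 (Pen): customer_id=2 -> matches Bob
  - order 4 (Router): customer_id=3 -> matches Iris
So 2 of 4 rows are dropped.

SQL:
SELECT a.product, b.name AS customer
FROM orders a
INNER JOIN customers b ON a.customer_id = b.id

Result:
product | customer
--------+---------
Pen     | Bob     
Router  | Iris    


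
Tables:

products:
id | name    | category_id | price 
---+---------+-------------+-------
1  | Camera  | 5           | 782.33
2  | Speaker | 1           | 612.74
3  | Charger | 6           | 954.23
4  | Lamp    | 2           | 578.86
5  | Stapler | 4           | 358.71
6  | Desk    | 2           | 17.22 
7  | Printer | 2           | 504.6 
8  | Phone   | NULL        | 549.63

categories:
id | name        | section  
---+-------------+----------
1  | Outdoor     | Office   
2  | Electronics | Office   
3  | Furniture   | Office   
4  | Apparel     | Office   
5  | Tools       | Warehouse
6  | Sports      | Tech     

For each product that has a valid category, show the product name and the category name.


INNER JOIN keeps only products rows whose category_id matches an id in categories. Walk through each product:
  - product 1 (Camera): category_id=5 -> matches Tools
  - product 2 (Speaker): category_id=1 -> matches Outdoor
  - product 3 (Charger): category_id=6 -> matches Sports
  - product 4 (Lamp): category_id=2 -> matches Electronics
  - product 5 (Stapler): category_id=4 -> matches Apparel
  - product 6 (Desk): category_id=2 -> matches Electronics
  - product 7 (Printer): category_id=2 -> matches Electronics
  - product 8 (Phone): category_id=NULL, no match -> dropped
So 1 of 8 rows is dropped.

SQL:
SELECT a.name, b.name AS category
FROM products a
INNER JOIN categories b ON a.category_id = b.id

Result:
name    | category   
--------+------------
Camera  | Tools      
Speaker | Outdoor    
Charger | Sports     
Lamp    | Electronics
Stapler | Apparel    
Desk    | Electronics
Printer | Electronics


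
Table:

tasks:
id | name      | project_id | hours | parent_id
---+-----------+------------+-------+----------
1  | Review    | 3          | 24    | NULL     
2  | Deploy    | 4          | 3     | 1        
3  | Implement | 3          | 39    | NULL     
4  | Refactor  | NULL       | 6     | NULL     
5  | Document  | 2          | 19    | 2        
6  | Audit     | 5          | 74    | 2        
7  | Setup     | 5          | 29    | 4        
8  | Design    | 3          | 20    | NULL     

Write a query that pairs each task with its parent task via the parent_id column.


This is a self-join: tasks is joined to a second copy of itself, matching each row's parent_id to another row's id. Use LEFT JOIN so rows with parent_id=NULL are kept.
  - task 1 (Review): parent_id=NULL -> NULL
  - task 2 (Deploy): parent_id=1 -> Review
  - task 3 (Implement): parent_id=NULL -> NULL
  - task 4 (Refactor): parent_id=NULL -> NULL
  - task 5 (Document): parent_id=2 -> Deploy
  - task 6 (Audit): parent_id=2 -> Deploy
  - task 7 (Setup): parent_id=4 -> Refactor
  - task 8 (Design): parent_id=NULL -> NULL

SQL:
SELECT a.name AS item, b.name AS parent
FROM tasks a
LEFT JOIN tasks b ON a.parent_id = b.id

Result:
item      | parent  
----------+---------
Review    | NULL    
Deploy    | Review  
Implement | NULL    
Refactor  | NULL    
Document  | Deploy  
Audit     | Deploy  
Setup     | Refactor
Design    | NULL    


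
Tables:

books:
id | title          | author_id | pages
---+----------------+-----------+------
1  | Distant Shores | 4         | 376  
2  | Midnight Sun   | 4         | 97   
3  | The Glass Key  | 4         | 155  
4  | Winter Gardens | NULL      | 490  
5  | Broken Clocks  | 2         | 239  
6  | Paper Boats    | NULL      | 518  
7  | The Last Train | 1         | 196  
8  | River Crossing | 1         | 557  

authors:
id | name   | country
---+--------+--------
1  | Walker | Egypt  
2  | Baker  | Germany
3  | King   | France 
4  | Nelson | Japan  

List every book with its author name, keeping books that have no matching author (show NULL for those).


LEFT JOIN keeps every row from books (the left table); where author_id has no match in authors, the author columns become NULL. Walk through each book:
  - book 1 (Distant Shores): author_id=4 -> matches Nelson
  - book 2 (Midnight Sun): author_id=4 -> matches Nelson
  - book 3 (The Glass Key): author_id=4 -> matches Nelson
  - book 4 (Winter Gardens): author_id=NULL, no match -> kept with NULL
  - book 5 (Broken Clocks): author_id=2 -> matches Baker
  - book 6 (Paper Boats): author_id=NULL, no match -> kept with NULL
  - book 7 (The Last Train): author_id=1 -> matches Walker
  - book 8 (River Crossing): author_id=1 -> matches Walker
All 8 rows appear; 2 have NULL author.

SQL:
SELECT a.title, b.name AS author
FROM books a
LEFT JOIN authors b ON a.author_id = b.id

Result:
title          | author
---------------+-------
Distant Shores | Nelson
Midnight Sun   | Nelson
The Glass Key  | Nelson
Winter Gardens | NULL  
Broken Clocks  | Baker 
Paper Boats    | NULL  
The Last Train | Walker
River Crossing | Walker


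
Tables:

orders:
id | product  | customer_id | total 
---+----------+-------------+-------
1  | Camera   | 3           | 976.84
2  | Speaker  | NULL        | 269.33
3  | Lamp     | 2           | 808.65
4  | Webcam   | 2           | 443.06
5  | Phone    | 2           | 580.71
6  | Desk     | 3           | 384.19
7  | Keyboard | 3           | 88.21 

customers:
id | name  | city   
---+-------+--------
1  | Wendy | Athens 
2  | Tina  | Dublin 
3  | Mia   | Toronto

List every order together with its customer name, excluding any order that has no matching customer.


INNER JOIN keeps only orders rows whose customer_id matches an id in customers. Walk through each order:
  - order 1 (Camera): customer_id=3 -> matches Mia
  - order 2 (Speaker): customer_id=NULL, no match -> dropped
  - order 3 (Lamp): customer_id=2 -> matches Tina
  - order 4 (Webcam): customer_id=2 -> matches Tina
  - order 5 (Phone): customer_id=2 -> matches Tina
  - order 6 (Desk): customer_id=3 -> matches Mia
  - order 7 (Keyboard): customer_id=3 -> matches Mia
So 1 of 7 rows is dropped.

SQL:
SELECT a.product, b.name AS customer
FROM orders a
INNER JOIN customers b ON a.customer_id = b.id

Result:
product  | customer
---------+---------
Camera   | Mia     
Lamp     | Tina    
Webcam   | Tina    
Phone    | Tina    
Desk     | Mia     
Keyboard | Mia     


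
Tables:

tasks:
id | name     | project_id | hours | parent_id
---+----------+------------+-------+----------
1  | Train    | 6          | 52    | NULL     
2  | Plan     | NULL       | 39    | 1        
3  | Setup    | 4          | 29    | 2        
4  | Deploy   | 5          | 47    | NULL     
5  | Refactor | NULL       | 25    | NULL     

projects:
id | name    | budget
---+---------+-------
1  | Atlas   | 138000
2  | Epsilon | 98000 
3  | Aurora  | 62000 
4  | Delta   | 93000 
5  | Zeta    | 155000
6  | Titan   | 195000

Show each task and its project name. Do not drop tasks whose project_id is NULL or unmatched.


LEFT JOIN keeps every row from tasks (the left table); where project_id has no match in projects, the project columns become NULL. Walk through each task:
  - task 1 (Train): project_id=6 -> matches Titan
  - task 2 (Plan): project_id=NULL, no match -> kept with NULL
  - task 3 (Setup): project_id=4 -> matches Delta
  - task 4 (Deploy): project_id=5 -> matches Zeta
  - task 5 (Refactor): project_id=NULL, no match -> kept with NULL
All 5 rows appear; 2 have NULL project.

SQL:
SELECT a.name, b.name AS project
FROM tasks a
LEFT JOIN projects b ON a.project_id = b.id

Result:
name     | project
---------+--------
Train    | Titan  
Plan     | NULL   
Setup    | Delta  
Deploy   | Zeta   
Refactor | NULL   


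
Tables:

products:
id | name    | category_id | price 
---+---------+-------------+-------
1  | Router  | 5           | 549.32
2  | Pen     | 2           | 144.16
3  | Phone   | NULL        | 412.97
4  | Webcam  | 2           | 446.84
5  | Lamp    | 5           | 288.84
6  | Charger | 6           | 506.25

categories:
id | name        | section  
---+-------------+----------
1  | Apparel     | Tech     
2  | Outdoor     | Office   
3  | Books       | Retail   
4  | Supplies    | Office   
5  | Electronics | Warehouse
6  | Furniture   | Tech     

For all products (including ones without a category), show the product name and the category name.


LEFT JOIN keeps every row from products (the left table); where category_id has no match in categories, the category columns become NULL. Walk through each product:
  - product 1 (Router): category_id=5 -> matches Electronics
  - product 2 (Pen): category_id=2 -> matches Outdoor
  - product 3 (Phone): category_id=NULL, no match -> kept with NULL
  - product 4 (Webcam): category_id=2 -> matches Outdoor
  - product 5 (Lamp): category_id=5 -> matches Electronics
  - product 6 (Charger): category_id=6 -> matches Furniture
All 6 rows appear; 1 has NULL category.

SQL:
SELECT a.name, b.name AS category
FROM products a
LEFT JOIN categories b ON a.category_id = b.id

Result:
name    | category   
--------+------------
Router  | Electronics
Pen     | Outdoor    
Phone   | NULL       
Webcam  | Outdoor    
Lamp    | Electronics
Charger | Furniture  


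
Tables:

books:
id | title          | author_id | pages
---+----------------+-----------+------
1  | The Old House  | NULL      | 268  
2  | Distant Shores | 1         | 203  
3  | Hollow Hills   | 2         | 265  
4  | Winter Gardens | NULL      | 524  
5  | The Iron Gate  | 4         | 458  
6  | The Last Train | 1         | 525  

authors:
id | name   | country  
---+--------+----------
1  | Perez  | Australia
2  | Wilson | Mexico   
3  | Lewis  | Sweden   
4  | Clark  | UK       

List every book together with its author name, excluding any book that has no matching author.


INNER JOIN keeps only books rows whose author_id matches an id in authors. Walk through each book:
  - book 1 (The Old House): author_id=NULL, no match -> dropped
  - book 2 (Distant Shores): author_id=1 -> matches Perez
  - book 3 (Hollow Hills): author_id=2 -> matches Wilson
  - book 4 (Winter Gardens): author_id=NULL, no match -> dropped
  - book 5 (The Iron Gate): author_id=4 -> matches Clark
  - book 6 (The Last Train): author_id=1 -> matches Perez
So 2 of 6 rows are dropped.

SQL:
SELECT a.title, b.name AS author
FROM books a
INNER JOIN authors b ON a.author_id = b.id

Result:
title          | author
---------------+-------
Distant Shores | Perez 
Hollow Hills   | Wilson
The Iron Gate  | Clark 
The Last Train | Perez 


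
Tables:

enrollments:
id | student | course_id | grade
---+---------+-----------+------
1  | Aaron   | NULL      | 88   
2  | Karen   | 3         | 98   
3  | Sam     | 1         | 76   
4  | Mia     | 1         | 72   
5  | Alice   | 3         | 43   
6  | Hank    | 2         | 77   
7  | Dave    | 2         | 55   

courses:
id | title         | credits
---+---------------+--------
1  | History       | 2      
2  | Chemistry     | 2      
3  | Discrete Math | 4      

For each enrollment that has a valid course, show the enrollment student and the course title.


INNER JOIN keeps only enrollments rows whose course_id matches an id in courses. Walk through each enrollment:
  - enrollment 1 (Aaron): course_id=NULL, no match -> dropped
  - enrollment 2 (Karen): course_id=3 -> matches Discrete Math
  - enrollment 3 (Sam): course_id=1 -> matches History
  - enrollment 4 (Mia): course_id=1 -> matches History
  - enrollment 5 (Alice): course_id=3 -> matches Discrete Math
  - enrollment 6 (Hank): course_id=2 -> matches Chemistry
  - enrollment 7 (Dave): course_id=2 -> matches Chemistry
So 1 of 7 rows is dropped.

SQL:
SELECT a.student, b.title AS course
FROM enrollments a
INNER JOIN courses b ON a.course_id = b.id

Result:
student | course       
--------+--------------
Karen   | Discrete Math
Sam     | History      
Mia     | History      
Alice   | Discrete Math
Hank    | Chemistry    
Dave    | Chemistry    


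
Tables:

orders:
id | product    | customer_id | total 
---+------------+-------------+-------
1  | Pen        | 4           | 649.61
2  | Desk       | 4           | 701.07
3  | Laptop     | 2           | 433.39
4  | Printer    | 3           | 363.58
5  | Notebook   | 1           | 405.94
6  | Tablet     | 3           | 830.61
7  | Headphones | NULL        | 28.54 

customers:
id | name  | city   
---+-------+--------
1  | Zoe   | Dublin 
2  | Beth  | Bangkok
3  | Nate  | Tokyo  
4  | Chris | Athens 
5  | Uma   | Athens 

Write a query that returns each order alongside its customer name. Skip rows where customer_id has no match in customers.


INNER JOIN keeps only orders rows whose customer_id matches an id in customers. Walk through each order:
  - order 1 (Pen): customer_id=4 -> matches Chris
  - order 2 (Desk): customer_id=4 -> matches Chris
  - order 3 (Laptop): customer_id=2 -> matches Beth
  - order 4 (Printer): customer_id=3 -> matches Nate
  - order 5 (Notebook): customer_id=1 -> matches Zoe
  - order 6 (Tablet): customer_id=3 -> matches Nate
  - order 7 (Headphones): customer_id=NULL, no match -> dropped
So 1 of 7 rows is dropped.

SQL:
SELECT a.product, b.name AS customer
FROM orders a
INNER JOIN customers b ON a.customer_id = b.id

Result:
product  | customer
---------+---------
Pen      | Chris   
Desk     | Chris   
Laptop   | Beth    
Printer  | Nate    
Notebook | Zoe     
Tablet   | Nate    


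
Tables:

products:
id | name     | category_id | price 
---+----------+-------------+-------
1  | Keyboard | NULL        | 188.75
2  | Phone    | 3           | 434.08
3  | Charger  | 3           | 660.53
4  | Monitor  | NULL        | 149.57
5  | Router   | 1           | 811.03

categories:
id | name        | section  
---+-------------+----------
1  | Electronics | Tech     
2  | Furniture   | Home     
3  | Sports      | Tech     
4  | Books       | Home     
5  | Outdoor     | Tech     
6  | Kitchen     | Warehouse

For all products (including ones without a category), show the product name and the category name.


LEFT JOIN keeps every row from products (the left table); where category_id has no match in categories, the category columns become NULL. Walk through each product:
  - product 1 (Keyboard): category_id=NULL, no match -> kept with NULL
  - product 2 (Phone): category_id=3 -> matches Sports
  - product 3 (Charger): category_id=3 -> matches Sports
  - product 4 (Monitor): category_id=NULL, no match -> kept with NULL
  - product 5 (Router): category_id=1 -> matches Electronics
All 5 rows appear; 2 have NULL category.

SQL:
SELECT a.name, b.name AS category
FROM products a
LEFT JOIN categories b ON a.category_id = b.id

Result:
name     | category   
---------+------------
Keyboard | NULL       
Phone    | Sports     
Charger  | Sports     
Monitor  | NULL       
Router   | Electronics


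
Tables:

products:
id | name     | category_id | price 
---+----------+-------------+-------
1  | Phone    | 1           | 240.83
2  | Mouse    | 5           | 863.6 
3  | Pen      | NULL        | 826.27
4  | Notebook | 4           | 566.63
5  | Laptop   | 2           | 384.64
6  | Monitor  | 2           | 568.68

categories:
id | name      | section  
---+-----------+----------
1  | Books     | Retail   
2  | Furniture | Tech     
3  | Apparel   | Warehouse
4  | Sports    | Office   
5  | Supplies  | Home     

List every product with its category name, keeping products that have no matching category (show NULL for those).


LEFT JOIN keeps every row from products (the left table); where category_id has no match in categories, the category columns become NULL. Walk through each product:
  - product 1 (Phone): category_id=1 -> matches Books
  - product 2 (Mouse): category_id=5 -> matches Supplies
  - product 3 (Pen): category_id=NULL, no match -> kept with NULL
  - product 4 (Notebook): category_id=4 -> matches Sports
  - product 5 (Laptop): category_id=2 -> matches Furniture
  - product 6 (Monitor): category_id=2 -> matches Furniture
All 6 rows appear; 1 has NULL category.

SQL:
SELECT a.name, b.name AS category
FROM products a
LEFT JOIN categories b ON a.category_id = b.id

Result:
name     | category 
---------+----------
Phone    | Books    
Mouse    | Supplies 
Pen      | NULL     
Notebook | Sports   
Laptop   | Furniture
Monitor  | Furniture


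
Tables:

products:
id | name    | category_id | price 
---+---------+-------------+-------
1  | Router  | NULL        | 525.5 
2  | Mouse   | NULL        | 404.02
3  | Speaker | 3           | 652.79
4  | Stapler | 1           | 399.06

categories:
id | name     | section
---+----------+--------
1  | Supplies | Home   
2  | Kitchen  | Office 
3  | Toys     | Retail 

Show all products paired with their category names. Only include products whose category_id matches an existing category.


INNER JOIN keeps only products rows whose category_id matches an id in categories. Walk through each product:
  - product 1 (Router): category_id=NULL, no match -> dropped
  - product 2 (Mouse): category_id=NULL, no match -> dropped
  - product 3 (Speaker): category_id=3 -> matches Toys
  - product 4 (Stapler): category_id=1 -> matches Supplies
So 2 of 4 rows are dropped.

SQL:
SELECT a.name, b.name AS category
FROM products a
INNER JOIN categories b ON a.category_id = b.id

Result:
name    | category
--------+---------
Speaker | Toys    
Stapler | Supplies


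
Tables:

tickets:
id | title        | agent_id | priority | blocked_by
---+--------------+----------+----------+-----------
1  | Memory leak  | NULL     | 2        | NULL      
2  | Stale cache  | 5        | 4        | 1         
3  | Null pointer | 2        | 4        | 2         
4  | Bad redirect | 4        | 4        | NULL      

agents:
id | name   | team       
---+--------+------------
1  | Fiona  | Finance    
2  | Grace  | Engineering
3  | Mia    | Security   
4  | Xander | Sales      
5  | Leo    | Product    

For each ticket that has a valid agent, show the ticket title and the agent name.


INNER JOIN keeps only tickets rows whose agent_id matches an id in agents. Walk through each ticket:
  - ticket 1 (Memory leak): agent_id=NULL, no match -> dropped
  - ticket 2 (Stale cache): agent_id=5 -> matches Leo
  - ticket 3 (Null pointer): agent_id=2 -> matches Grace
  - ticket 4 (Bad redirect): agent_id=4 -> matches Xander
So 1 of 4 rows is dropped.

SQL:
SELECT a.title, b.name AS agent
FROM tickets a
INNER JOIN agents b ON a.agent_id = b.id

Result:
title        | agent 
-------------+-------
Stale cache  | Leo   
Null pointer | Grace 
Bad redirect | Xander


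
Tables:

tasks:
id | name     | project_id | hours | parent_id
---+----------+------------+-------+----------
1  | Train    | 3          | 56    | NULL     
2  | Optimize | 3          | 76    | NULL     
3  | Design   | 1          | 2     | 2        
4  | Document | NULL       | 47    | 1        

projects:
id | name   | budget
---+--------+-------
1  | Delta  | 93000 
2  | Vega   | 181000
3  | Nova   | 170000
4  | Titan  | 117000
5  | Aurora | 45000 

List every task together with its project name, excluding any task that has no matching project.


INNER JOIN keeps only tasks rows whose project_id matches an id in projects. Walk through each task:
  - task 1 (Train): project_id=3 -> matches Nova
  - task 2 (Optimize): project_id=3 -> matches Nova
  - task 3 (Design): project_id=1 -> matches Delta
  - task 4 (Document): project_id=NULL, no match -> dropped
So 1 of 4 rows is dropped.

SQL:
SELECT a.name, b.name AS project
FROM tasks a
INNER JOIN projects b ON a.project_id = b.id

Result:
name     | project
---------+--------
Train    | Nova   
Optimize | Nova   
Design   | Delta  


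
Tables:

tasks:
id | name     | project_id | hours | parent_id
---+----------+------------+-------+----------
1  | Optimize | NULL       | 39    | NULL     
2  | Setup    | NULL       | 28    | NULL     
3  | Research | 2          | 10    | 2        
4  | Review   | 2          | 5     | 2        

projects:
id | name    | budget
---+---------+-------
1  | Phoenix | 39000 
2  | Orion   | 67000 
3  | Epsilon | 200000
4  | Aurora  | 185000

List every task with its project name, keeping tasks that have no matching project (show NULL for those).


LEFT JOIN keeps every row from tasks (the left table); where project_id has no match in projects, the project columns become NULL. Walk through each task:
  - task 1 (Optimize): project_id=NULL, no match -> kept with NULL
  - task 2 (Setup): project_id=NULL, no match -> kept with NULL
  - task 3 (Research): project_id=2 -> matches Orion
  - task 4 (Review): project_id=2 -> matches Orion
All 4 rows appear; 2 have NULL project.

SQL:
SELECT a.name, b.name AS project
FROM tasks a
LEFT JOIN projects b ON a.project_id = b.id

Result:
name     | project
---------+--------
Optimize | NULL   
Setup    | NULL   
Research | Orion  
Review   | Orion  


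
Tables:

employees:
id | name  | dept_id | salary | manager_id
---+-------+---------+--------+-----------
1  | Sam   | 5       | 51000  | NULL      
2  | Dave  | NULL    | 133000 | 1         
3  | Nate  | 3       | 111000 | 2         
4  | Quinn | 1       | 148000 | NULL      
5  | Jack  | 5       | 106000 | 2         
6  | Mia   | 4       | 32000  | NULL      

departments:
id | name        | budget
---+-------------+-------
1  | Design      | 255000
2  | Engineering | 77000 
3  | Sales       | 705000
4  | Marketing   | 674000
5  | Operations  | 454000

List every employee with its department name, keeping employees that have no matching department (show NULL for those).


LEFT JOIN keeps every row from employees (the left table); where dept_id has no match in departments, the department columns become NULL. Walk through each employee:
  - employee 1 (Sam): dept_id=5 -> matches Operations
  - employee 2 (Dave): dept_id=NULL, no match -> kept with NULL
  - employee 3 (Nate): dept_id=3 -> matches Sales
  - employee 4 (Quinn): dept_id=1 -> matches Design
  - employee 5 (Jack): dept_id=5 -> matches Operations
  - employee 6 (Mia): dept_id=4 -> matches Marketing
All 6 rows appear; 1 has NULL department.

SQL:
SELECT a.name, b.name AS department
FROM employees a
LEFT JOIN departments b ON a.dept_id = b.id

Result:
name  | department
------+-----------
Sam   | Operations
Dave  | NULL      
Nate  | Sales     
Quinn | Design    
Jack  | Operations
Mia   | Marketing 


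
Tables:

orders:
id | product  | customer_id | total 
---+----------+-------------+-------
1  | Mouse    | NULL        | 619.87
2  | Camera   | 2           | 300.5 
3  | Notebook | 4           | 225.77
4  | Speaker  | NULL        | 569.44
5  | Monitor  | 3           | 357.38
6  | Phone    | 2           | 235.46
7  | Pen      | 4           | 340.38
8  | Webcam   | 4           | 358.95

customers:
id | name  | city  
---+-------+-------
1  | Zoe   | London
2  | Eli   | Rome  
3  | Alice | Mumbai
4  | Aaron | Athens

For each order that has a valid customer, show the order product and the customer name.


INNER JOIN keeps only orders rows whose customer_id matches an id in customers. Walk through each order:
  - order 1 (Mouse): customer_id=NULL, no match -> dropped
  - order 2 (Camera): customer_id=2 -> matches Eli
  - order 3 (Notebook): customer_id=4 -> matches Aaron
  - order 4 (Speaker): customer_id=NULL, no match -> dropped
  - order 5 (Monitor): customer_id=3 -> matches Alice
  - order 6 (Phone): customer_id=2 -> matches Eli
  - order 7 (Pen): customer_id=4 -> matches Aaron
  - order 8 (Webcam): customer_id=4 -> matches Aaron
So 2 of 8 rows are dropped.

SQL:
SELECT a.product, b.name AS customer
FROM orders a
INNER JOIN customers b ON a.customer_id = b.id

Result:
product  | customer
---------+---------
Camera   | Eli     
Notebook | Aaron   
Monitor  | Alice   
Phone    | Eli     
Pen      | Aaron   
Webcam   | Aaron   


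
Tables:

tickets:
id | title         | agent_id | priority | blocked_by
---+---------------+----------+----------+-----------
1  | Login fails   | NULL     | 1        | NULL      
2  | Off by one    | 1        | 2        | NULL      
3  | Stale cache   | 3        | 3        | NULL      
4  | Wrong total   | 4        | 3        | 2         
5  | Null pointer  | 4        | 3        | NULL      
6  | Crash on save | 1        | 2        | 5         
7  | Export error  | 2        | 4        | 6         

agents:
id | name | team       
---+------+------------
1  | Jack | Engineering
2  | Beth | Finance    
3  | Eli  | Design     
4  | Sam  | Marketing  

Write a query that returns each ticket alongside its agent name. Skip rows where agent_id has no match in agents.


INNER JOIN keeps only tickets rows whose agent_id matches an id in agents. Walk through each ticket:
  - ticket 1 (Login fails): agent_id=NULL, no match -> dropped
  - ticket 2 (Off by one): agent_id=1 -> matches Jack
  - ticket 3 (Stale cache): agent_id=3 -> matches Eli
  - ticket 4 (Wrong total): agent_id=4 -> matches Sam
  - ticket 5 (Null pointer): agent_id=4 -> matches Sam
  - ticket 6 (Crash on save): agent_id=1 -> matches Jack
  - ticket 7 (Export error): agent_id=2 -> matches Beth
So 1 of 7 rows is dropped.

SQL:
SELECT a.title, b.name AS agent
FROM tickets a
INNER JOIN agents b ON a.agent_id = b.id

Result:
title         | agent
--------------+------
Off by one    | Jack 
Stale cache   | Eli  
Wrong total   | Sam  
Null pointer  | Sam  
Crash on save | Jack 
Export error  | Beth 


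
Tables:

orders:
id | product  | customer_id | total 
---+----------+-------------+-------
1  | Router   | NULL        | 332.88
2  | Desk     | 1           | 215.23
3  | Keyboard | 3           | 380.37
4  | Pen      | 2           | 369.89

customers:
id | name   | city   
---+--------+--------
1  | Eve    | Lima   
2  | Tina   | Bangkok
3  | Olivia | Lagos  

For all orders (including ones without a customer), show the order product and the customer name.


LEFT JOIN keeps every row from orders (the left table); where customer_id has no match in customers, the customer columns become NULL. Walk through each order:
  - order 1 (Router): customer_id=NULL, no match -> kept with NULL
  - order 2 (Desk): customer_id=1 -> matches Eve
  - order 3 (Keyboard): customer_id=3 -> matches Olivia
  - order 4 (Pen): customer_id=2 -> matches Tina
All 4 rows appear; 1 has NULL customer.

SQL:
SELECT a.product, b.name AS customer
FROM orders a
LEFT JOIN customers b ON a.customer_id = b.id

Result:
product  | customer
---------+---------
Router   | NULL    
Desk     | Eve     
Keyboard | Olivia  
Pen      | Tina    


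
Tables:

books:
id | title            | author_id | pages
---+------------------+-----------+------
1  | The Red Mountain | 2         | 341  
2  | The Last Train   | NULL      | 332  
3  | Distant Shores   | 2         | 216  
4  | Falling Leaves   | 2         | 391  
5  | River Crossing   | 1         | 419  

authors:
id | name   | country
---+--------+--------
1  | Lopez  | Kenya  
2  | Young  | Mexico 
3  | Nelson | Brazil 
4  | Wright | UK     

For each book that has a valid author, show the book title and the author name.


INNER JOIN keeps only books rows whose author_id matches an id in authors. Walk through each book:
  - book 1 (The Red Mountain): author_id=2 -> matches Young
  - book 2 (The Last Train): author_id=NULL, no match -> dropped
  - book 3 (Distant Shores): author_id=2 -> matches Young
  - book 4 (Falling Leaves): author_id=2 -> matches Young
  - book 5 (River Crossing): author_id=1 -> matches Lopez
So 1 of 5 rows is dropped.

SQL:
SELECT a.title, b.name AS author
FROM books a
INNER JOIN authors b ON a.author_id = b.id

Result:
title            | author
-----------------+-------
The Red Mountain | Young 
Distant Shores   | Young 
Falling Leaves   | Young 
River Crossing   | Lopez 


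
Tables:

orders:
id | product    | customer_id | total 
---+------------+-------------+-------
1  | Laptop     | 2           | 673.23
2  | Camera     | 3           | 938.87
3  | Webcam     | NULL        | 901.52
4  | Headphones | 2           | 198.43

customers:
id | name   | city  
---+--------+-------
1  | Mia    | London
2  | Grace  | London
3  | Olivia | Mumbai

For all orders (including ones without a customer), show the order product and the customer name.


LEFT JOIN keeps every row from orders (the left table); where customer_id has no match in customers, the customer columns become NULL. Walk through each order:
  - order 1 (Laptop): customer_id=2 -> matches Grace
  - order 2 (Camera): customer_id=3 -> matches Olivia
  - order 3 (Webcam): customer_id=NULL, no match -> kept with NULL
  - order 4 (Headphones): customer_id=2 -> matches Grace
All 4 rows appear; 1 has NULL customer.

SQL:
SELECT a.product, b.name AS customer
FROM orders a
LEFT JOIN customers b ON a.customer_id = b.id

Result:
product    | customer
-----------+---------
Laptop     | Grace   
Camera     | Olivia  
Webcam     | NULL    
Headphones | Grace   


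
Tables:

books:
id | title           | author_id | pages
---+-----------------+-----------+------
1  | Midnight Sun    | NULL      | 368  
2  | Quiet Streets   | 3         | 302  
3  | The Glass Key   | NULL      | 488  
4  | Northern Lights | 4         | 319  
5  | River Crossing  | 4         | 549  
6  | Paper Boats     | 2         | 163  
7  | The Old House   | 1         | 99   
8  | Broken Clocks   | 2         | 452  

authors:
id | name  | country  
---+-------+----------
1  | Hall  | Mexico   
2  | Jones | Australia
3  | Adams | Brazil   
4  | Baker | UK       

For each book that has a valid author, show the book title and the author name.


INNER JOIN keeps only books rows whose author_id matches an id in authors. Walk through each book:
  - book 1 (Midnight Sun): author_id=NULL, no match -> dropped
  - book 2 (Quiet Streets): author_id=3 -> matches Adams
  - book 3 (The Glass Key): author_id=NULL, no match -> dropped
  - book 4 (Northern Lights): author_id=4 -> matches Baker
  - book 5 (River Crossing): author_id=4 -> matches Baker
  - book 6 (Paper Boats): author_id=2 -> matches Jones
  - book 7 (The Old House): author_id=1 -> matches Hall
  - book 8 (Broken Clocks): author_id=2 -> matches Jones
So 2 of 8 rows are dropped.

SQL:
SELECT a.title, b.name AS author
FROM books a
INNER JOIN authors b ON a.author_id = b.id

Result:
title           | author
----------------+-------
Quiet Streets   | Adams 
Northern Lights | Baker 
River Crossing  | Baker 
Paper Boats     | Jones 
The Old House   | Hall  
Broken Clocks   | Jones 


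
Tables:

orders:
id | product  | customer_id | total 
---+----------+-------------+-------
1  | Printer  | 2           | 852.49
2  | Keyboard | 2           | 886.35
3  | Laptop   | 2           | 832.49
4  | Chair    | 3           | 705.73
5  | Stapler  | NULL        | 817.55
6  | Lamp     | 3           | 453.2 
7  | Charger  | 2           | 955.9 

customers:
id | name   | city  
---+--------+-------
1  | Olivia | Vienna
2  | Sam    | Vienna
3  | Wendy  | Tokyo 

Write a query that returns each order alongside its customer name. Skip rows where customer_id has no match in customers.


INNER JOIN keeps only orders rows whose customer_id matches an id in customers. Walk through each order:
  - order 1 (Printer): customer_id=2 -> matches Sam
  - order 2 (Keyboard): customer_id=2 -> matches Sam
  - order 3 (Laptop): customer_id=2 -> matches Sam
  - order 4 (Chair): customer_id=3 -> matches Wendy
  - order 5 (Stapler): customer_id=NULL, no match -> dropped
  - order 6 (Lamp): customer_id=3 -> matches Wendy
  - order 7 (Charger): customer_id=2 -> matches Sam
So 1 of 7 rows is dropped.

SQL:
SELECT a.product, b.name AS customer
FROM orders a
INNER JOIN customers b ON a.customer_id = b.id

Result:
product  | customer
---------+---------
Printer  | Sam     
Keyboard | Sam     
Laptop   | Sam     
Chair    | Wendy   
Lamp     | Wendy   
Charger  | Sam     


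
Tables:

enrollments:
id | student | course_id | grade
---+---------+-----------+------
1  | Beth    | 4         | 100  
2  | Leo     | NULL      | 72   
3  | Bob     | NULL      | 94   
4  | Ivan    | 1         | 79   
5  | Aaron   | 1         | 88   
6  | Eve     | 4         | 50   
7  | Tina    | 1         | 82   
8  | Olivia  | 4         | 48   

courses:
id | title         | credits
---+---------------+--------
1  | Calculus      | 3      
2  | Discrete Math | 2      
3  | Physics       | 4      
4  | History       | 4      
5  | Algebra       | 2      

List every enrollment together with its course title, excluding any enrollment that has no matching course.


INNER JOIN keeps only enrollments rows whose course_id matches an id in courses. Walk through each enrollment:
  - enrollment 1 (Beth): course_id=4 -> matches History
  - enrollment 2 (Leo): course_id=NULL, no match -> dropped
  - enrollment 3 (Bob): course_id=NULL, no match -> dropped
  - enrollment 4 (Ivan): course_id=1 -> matches Calculus
  - enrollment 5 (Aaron): course_id=1 -> matches Calculus
  - enrollment 6 (Eve): course_id=4 -> matches History
  - enrollment 7 (Tina): course_id=1 -> matches Calculus
  - enrollment 8 (Olivia): course_id=4 -> matches History
So 2 of 8 rows are dropped.

SQL:
SELECT a.student, b.title AS course
FROM enrollments a
INNER JOIN courses b ON a.course_id = b.id

Result:
student | course  
--------+---------
Beth    | History 
Ivan    | Calculus
Aaron   | Calculus
Eve     | History 
Tina    | Calculus
Olivia  | History 


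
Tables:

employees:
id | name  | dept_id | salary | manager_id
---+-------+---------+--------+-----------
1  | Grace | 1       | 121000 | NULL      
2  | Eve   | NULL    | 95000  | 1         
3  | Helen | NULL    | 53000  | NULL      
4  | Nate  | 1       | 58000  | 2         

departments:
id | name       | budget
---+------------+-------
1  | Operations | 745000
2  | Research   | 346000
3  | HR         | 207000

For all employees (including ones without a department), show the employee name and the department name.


LEFT JOIN keeps every row from employees (the left table); where dept_id has no match in departments, the department columns become NULL. Walk through each employee:
  - employee 1 (Grace): dept_id=1 -> matches Operations
  - employee 2 (Eve): dept_id=NULL, no match -> kept with NULL
  - employee 3 (Helen): dept_id=NULL, no match -> kept with NULL
  - employee 4 (Nate): dept_id=1 -> matches Operations
All 4 rows appear; 2 have NULL department.

SQL:
SELECT a.name, b.name AS department
FROM employees a
LEFT JOIN departments b ON a.dept_id = b.id

Result:
name  | department
------+-----------
Grace | Operations
Eve   | NULL      
Helen | NULL      
Nate  | Operations


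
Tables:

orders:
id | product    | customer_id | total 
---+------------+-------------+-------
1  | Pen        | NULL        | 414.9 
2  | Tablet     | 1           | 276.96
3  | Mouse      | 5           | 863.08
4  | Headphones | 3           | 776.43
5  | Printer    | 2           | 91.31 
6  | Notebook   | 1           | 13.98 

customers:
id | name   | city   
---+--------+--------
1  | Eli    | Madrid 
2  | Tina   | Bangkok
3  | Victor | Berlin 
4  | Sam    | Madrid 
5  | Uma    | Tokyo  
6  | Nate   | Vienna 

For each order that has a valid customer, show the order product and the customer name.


INNER JOIN keeps only orders rows whose customer_id matches an id in customers. Walk through each order:
  - order 1 (Pen): customer_id=NULL, no match -> dropped
  - order 2 (Tablet): customer_id=1 -> matches Eli
  - order 3 (Mouse): customer_id=5 -> matches Uma
  - order 4 (Headphones): customer_id=3 -> matches Victor
  - order 5 (Printer): customer_id=2 -> matches Tina
  - order 6 (Notebook): customer_id=1 -> matches Eli
So 1 of 6 rows is dropped.

SQL:
SELECT a.product, b.name AS customer
FROM orders a
INNER JOIN customers b ON a.customer_id = b.id

Result:
product    | customer
-----------+---------
Tablet     | Eli     
Mouse      | Uma     
Headphones | Victor  
Printer    | Tina    
Notebook   | Eli     
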